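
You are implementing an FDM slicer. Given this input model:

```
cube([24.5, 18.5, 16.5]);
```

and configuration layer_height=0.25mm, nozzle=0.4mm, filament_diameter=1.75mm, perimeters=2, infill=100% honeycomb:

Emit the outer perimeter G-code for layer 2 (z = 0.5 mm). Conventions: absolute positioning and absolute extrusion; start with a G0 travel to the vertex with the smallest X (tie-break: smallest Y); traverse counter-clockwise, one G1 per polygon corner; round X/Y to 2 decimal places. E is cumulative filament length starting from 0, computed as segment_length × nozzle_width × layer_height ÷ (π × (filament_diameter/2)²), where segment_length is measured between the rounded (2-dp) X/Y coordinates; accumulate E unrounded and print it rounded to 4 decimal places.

G0 X0.00 Y0.00 Z0.50
G1 X24.50 Y0.00 E1.0186
G1 X24.50 Y18.50 E1.7877
G1 X0.00 Y18.50 E2.8063
G1 X0.00 Y0.00 E3.5755

At z = 0.5 mm: the 24.5×18.5 cube contributes its full rectangle. The outline is a single polygon with 4 vertices. Extrusion per mm of travel: 0.4 × 0.25 / (π × 0.875²) = 0.041575. Accumulating E over each segment gives final E = 3.5755.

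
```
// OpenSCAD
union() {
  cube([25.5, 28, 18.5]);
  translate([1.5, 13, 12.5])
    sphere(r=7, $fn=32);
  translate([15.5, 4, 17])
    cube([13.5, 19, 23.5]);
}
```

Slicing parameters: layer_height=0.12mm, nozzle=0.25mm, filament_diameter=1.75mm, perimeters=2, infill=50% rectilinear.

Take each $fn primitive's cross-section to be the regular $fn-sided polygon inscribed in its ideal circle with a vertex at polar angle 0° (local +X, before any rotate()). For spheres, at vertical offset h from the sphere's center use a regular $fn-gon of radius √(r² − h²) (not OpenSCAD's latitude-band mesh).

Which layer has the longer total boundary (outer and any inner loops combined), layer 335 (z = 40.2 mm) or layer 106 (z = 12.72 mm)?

layer 106 (z = 12.72 mm)

Layer 335 (z = 40.2): the cube is absent (z outside [0, 18.5]); the sphere at (1.5, 13) is absent (|z−center|=27.700 > r=7); the cube at (15.5, 4) is present — its section is the full 13.5×19 rectangle (perimeter 65.00 mm); Merging all regions: only the 13.5×19 cube at (15.5, 4) is present, so the union is just that shape — boundary = 65.00 mm. So its perimeter = 65.00 mm. Layer 106 (z = 12.72): the cube is present — its section is the full 25.5×28 rectangle (perimeter 107.00 mm); the r=7 sphere at (1.5, 13) slices to a regular 32-gon of circumradius 6.997 (√(r²−h²) with h=0.22 from center) (perimeter = 2·32·6.997·sin(180°/32) = 43.89 mm); the cube at (15.5, 4) does not reach this height (z outside [17, 40.5]); Merging all regions: the regions partially overlap (shared area 97.16 mm²), so the edge portions inside another operand are dropped and the merged outline is re-measured after clipping — boundary = 112.28 mm. So its perimeter = 112.28 mm. Layer 106 is larger (112.28 vs 65.00 mm).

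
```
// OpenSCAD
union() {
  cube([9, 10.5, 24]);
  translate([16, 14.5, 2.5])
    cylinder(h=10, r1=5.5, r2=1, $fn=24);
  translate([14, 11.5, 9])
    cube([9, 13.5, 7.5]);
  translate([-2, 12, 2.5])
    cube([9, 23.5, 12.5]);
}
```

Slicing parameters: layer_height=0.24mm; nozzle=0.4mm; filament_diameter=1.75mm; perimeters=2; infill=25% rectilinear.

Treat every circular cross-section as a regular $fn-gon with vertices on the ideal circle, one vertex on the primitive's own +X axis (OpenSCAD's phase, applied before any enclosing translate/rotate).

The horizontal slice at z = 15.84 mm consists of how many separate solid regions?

2

At z = 15.84 mm: the cube is present — its section is the full 9×10.5 rectangle; the cone at (16, 14.5) is not intersected at this z (z outside [2.5, 12.5]); the cube at (14, 11.5) is present — its section is the full 9×13.5 rectangle; the cube at (-2, 12) is not intersected at this z (z outside [2.5, 15]); Merging all regions: the 2 present regions are separate (no shared area or edge), so areas and boundary lengths simply add and each stays a separate island — 2 connected regions. The result has 2 disconnected regions.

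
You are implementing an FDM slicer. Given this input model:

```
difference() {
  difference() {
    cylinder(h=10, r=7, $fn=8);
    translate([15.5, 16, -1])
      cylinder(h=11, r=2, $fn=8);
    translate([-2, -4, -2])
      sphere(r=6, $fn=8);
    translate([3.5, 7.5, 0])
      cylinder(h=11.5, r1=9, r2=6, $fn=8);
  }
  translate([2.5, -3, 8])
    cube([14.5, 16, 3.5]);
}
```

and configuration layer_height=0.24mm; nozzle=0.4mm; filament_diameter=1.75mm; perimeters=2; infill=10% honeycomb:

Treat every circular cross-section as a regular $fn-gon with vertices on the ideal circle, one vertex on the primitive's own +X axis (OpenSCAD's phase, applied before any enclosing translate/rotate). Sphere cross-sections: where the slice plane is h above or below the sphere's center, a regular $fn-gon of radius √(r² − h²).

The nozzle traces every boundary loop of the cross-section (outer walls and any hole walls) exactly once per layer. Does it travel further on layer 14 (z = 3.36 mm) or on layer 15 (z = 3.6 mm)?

layer 15 (z = 3.6 mm)

Layer 14 (z = 3.36): the r=7 cylinder gives a regular 8-gon of circumradius 7 (constant along its height) (perimeter = 2·8·7.000·sin(180°/8) = 42.86 mm); the r=2 cylinder at (15.5, 16) gives a regular 8-gon of circumradius 2 (constant along its height) (perimeter = 2·8·2.000·sin(180°/8) = 12.25 mm); the r=6 sphere at (-2, -4) contributes a regular 8-gon of circumradius √(6²−5.36²) = 2.696 (perimeter = 2·8·2.696·sin(180°/8) = 16.51 mm); the cone at (3.5, 7.5): at t=0.292 of its height the radius interpolates to r₁+(r₂−r₁)t = 8.123, giving a regular 8-gon of that circumradius (perimeter = 2·8·8.123·sin(180°/8) = 49.74 mm); Subtracting the remaining from the first: starting from the r=7 cylinder, the r=2 cylinder at (15.5, 16) misses the remaining region (no effect); the r=6 sphere at (-2, -4) partially overlaps it — only the 19.33 mm² overlap (of its 20.56 mm²) is removed, clipping the outline; the cone at (3.5, 7.5) partially overlaps it — only the 49.12 mm² overlap (of its 186.65 mm²) is removed, clipping the outline — boundary = 52.55 mm; the cube at (2.5, -3) is absent (z outside [8, 11.5]); Subtracting the remaining from the first: none of the subtracted shapes is present at this height, so that combined region is unchanged — boundary = 52.55 mm. So its perimeter = 52.55 mm. Layer 15 (z = 3.6): the r=7 cylinder gives a regular 8-gon of circumradius 7 (constant along its height) (perimeter = 2·8·7.000·sin(180°/8) = 42.86 mm); the r=2 cylinder at (15.5, 16) contributes a regular 8-gon of circumradius 2 (perimeter = 2·8·2.000·sin(180°/8) = 12.25 mm); the sphere at (-2, -4): section is a regular 8-gon, circumradius = √(r²−h²) = √(6²−5.6²) = 2.154 (perimeter = 2·8·2.154·sin(180°/8) = 13.19 mm); the cone at (3.5, 7.5): at t=0.313 of its height the radius interpolates to r₁+(r₂−r₁)t = 8.061, giving a regular 8-gon of that circumradius (perimeter = 2·8·8.061·sin(180°/8) = 49.36 mm); Taking the first minus the rest: starting from the r=7 cylinder, the r=2 cylinder at (15.5, 16) misses the remaining region (no effect); the r=6 sphere at (-2, -4) lies wholly inside it (removes its full 13.12 mm² and its 13.19 mm outline becomes a hole wall); the cone at (3.5, 7.5) partially overlaps it — only the 48.33 mm² overlap (of its 183.78 mm²) is removed, clipping the outline — boundary (outer + 1 inner loop) = 55.71 mm; the cube at (2.5, -3) is absent (z outside [8, 11.5]); Subtracting the remaining from the first: none of the subtracted shapes is present at this height, so that combined region is unchanged — boundary (outer + 1 inner loop) = 55.71 mm. So its perimeter = 55.71 mm. Layer 15 is larger (55.71 vs 52.55 mm).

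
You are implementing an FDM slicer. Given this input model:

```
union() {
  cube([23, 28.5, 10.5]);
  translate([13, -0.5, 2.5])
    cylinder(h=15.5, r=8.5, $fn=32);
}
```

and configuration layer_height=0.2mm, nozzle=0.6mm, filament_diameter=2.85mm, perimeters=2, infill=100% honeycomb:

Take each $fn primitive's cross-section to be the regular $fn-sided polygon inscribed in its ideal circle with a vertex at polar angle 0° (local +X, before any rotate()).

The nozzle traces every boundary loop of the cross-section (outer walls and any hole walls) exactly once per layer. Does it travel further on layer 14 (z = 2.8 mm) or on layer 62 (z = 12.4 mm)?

layer 14 (z = 2.8 mm)

Layer 14 (z = 2.8): the cube (footprint 23×28.5) is included at this height (perimeter 103.00 mm); the cylinder at (13, -0.5): section is a regular 32-gon, circumradius r=8.5 (perimeter = 2·32·8.500·sin(180°/32) = 53.32 mm); Combining (union): the regions partially overlap (shared area 104.29 mm²), so the edge portions inside another operand are dropped and the merged outline is re-measured after clipping — boundary = 113.76 mm. So its perimeter = 113.76 mm. Layer 62 (z = 12.4): the cube is absent (z outside [0, 10.5]); the r=8.5 cylinder at (13, -0.5) contributes a regular 32-gon of circumradius 8.5 (perimeter = 2·32·8.500·sin(180°/32) = 53.32 mm); Taking the union: only the r=8.5 cylinder at (13, -0.5) is present, so the union is just that shape — boundary = 53.32 mm. So its perimeter = 53.32 mm. Layer 14 is larger (113.76 vs 53.32 mm).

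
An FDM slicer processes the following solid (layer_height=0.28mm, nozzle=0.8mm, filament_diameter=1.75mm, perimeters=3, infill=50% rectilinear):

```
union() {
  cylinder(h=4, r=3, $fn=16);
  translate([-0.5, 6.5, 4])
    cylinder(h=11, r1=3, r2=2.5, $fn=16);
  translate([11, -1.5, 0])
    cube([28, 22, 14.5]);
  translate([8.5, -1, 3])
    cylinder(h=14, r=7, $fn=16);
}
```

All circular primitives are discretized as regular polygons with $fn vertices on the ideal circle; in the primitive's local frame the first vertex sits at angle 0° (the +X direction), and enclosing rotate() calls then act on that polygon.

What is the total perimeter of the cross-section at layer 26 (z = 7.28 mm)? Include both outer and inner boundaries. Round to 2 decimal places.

141.21 mm

At z = 7.28 mm: the cylinder is absent (z outside [0, 4]); the cone at (-0.5, 6.5) (r1=3→r2=2.5) has section circumradius 2.851 here — a regular 16-gon (perimeter = 2·16·2.851·sin(180°/16) = 17.80 mm); the cube at (11, -1.5) (footprint 28×22) is included at this height (perimeter 100.00 mm); the r=7 cylinder at (8.5, -1) contributes a regular 16-gon of circumradius 7 (perimeter = 2·16·7.000·sin(180°/16) = 43.70 mm); Combining (union): the regions partially overlap (shared area 22.85 mm²), so the edge portions inside another operand are dropped and the merged outline is re-measured after clipping — boundary = 141.21 mm. Overall, the cross-section has 2 separate islands. Total boundary length (outer) = 141.21 mm.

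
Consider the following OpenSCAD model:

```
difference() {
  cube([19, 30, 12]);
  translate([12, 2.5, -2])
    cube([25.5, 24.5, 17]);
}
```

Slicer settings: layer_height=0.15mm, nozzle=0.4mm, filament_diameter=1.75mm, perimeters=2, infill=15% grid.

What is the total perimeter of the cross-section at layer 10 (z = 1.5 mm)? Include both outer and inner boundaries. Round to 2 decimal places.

At z = 1.5 mm: the 19×30 cube contributes its full rectangle (perimeter 98.00 mm); the cube at (12, 2.5) is present — its section is the full 25.5×24.5 rectangle (perimeter 100.00 mm); After the difference (first − rest): starting from the 19×30 cube, the 25.5×24.5 cube at (12, 2.5) partially overlaps it — only the 171.50 mm² overlap (of its 624.75 mm²) is removed, clipping the outline — boundary = 112.00 mm. Overall, the cross-section is a single solid region. Total boundary length (outer) = 112.00 mm.

112.00 mm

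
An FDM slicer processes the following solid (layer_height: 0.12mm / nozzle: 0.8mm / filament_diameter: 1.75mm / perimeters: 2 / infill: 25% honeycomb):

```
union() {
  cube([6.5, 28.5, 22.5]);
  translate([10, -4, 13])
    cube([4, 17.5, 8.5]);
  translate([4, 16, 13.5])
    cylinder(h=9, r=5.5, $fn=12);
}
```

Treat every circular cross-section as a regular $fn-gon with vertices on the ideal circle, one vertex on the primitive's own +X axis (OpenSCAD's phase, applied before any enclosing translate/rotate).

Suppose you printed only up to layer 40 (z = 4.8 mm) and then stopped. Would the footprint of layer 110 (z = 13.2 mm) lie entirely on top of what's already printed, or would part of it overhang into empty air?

Compare the two slices. At z = 4.8: the 6.5×28.5 cube contributes its full rectangle (area 185.25 mm²); the cube at (10, -4) is absent (z outside [13, 21.5]); the cylinder at (4, 16) is absent (z outside [13.5, 22.5]); Combining (union): only the 6.5×28.5 cube is present, so the union is just that shape — area = 185.25 mm². At z = 13.2: the 6.5×28.5 cube contributes its full rectangle (area 185.25 mm²); the cube at (10, -4) is present — its section is the full 4×17.5 rectangle (area 70.00 mm²); the cylinder at (4, 16) is absent (z outside [13.5, 22.5]); Taking the union: the 2 present regions are separate (no shared area or edge), so areas and boundary lengths simply add and each stays a separate island — area = 255.25 mm². Checking containment: at z = 13.2 the cross-section extends beyond the z = 4.8 cross-section by about 70.00 mm².

part overhangs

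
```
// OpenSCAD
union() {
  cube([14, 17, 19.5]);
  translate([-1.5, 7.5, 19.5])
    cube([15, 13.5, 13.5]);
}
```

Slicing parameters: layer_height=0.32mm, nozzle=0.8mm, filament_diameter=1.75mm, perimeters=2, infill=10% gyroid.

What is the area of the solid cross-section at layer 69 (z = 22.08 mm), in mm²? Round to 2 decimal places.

202.50 mm²

At z = 22.08 mm: the cube does not reach this height (z outside [0, 19.5]); the cube at (-1.5, 7.5) (footprint 15×13.5) is included at this height (area 202.50 mm²); Merging all regions: only the 15×13.5 cube at (-1.5, 7.5) is present, so the union is just that shape — area = 202.50 mm². Overall, the cross-section is a single solid region. Net area = 202.50 mm².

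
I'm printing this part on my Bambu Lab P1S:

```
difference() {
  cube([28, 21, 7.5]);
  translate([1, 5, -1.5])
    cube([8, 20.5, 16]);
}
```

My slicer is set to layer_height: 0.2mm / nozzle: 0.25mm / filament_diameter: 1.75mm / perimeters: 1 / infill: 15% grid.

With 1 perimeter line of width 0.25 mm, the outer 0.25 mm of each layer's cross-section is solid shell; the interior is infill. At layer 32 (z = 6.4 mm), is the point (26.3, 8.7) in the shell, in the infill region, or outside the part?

At z = 6.4 mm: the cube (footprint 28×21) is included at this height; the cube at (1, 5) is present — its section is the full 8×20.5 rectangle; After the difference (first − rest): starting from the 28×21 cube, the 8×20.5 cube at (1, 5) partially overlaps it — only the 128.00 mm² overlap (of its 164.00 mm²) is removed, clipping the outline — 1 connected region. Overall, the cross-section is a single solid region. The nearest boundary edge runs (28.00, 21.00)→(28.00, 0.00); distance from the point to it = 1.70 mm. The point is inside the cross-section and 1.70 mm from the nearest boundary — more than the 0.25 mm shell width (1 × 0.25), so it's in the infill interior.

infill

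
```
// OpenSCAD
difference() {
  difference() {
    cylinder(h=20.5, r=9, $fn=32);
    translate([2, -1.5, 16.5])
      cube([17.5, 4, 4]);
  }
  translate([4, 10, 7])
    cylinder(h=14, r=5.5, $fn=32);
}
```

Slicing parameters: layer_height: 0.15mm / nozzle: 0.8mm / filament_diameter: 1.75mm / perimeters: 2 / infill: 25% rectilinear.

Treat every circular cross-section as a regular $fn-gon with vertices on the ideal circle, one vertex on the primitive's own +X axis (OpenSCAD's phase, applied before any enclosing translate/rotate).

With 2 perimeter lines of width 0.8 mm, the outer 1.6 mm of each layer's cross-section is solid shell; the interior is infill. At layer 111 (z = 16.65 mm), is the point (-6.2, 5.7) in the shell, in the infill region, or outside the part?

At z = 16.65 mm: the r=9 cylinder gives a regular 32-gon of circumradius 9 (constant along its height); the cube at (2, -1.5) is present — its section is the full 17.5×4 rectangle; Taking the first minus the rest: starting from the r=9 cylinder, the 17.5×4 cube at (2, -1.5) partially overlaps it — only the 27.52 mm² overlap (of its 70.00 mm²) is removed, clipping the outline — 1 connected region; the r=5.5 cylinder at (4, 10) gives a regular 32-gon of circumradius 5.5 (constant along its height); After the difference (first − rest): starting from the result so far, the r=5.5 cylinder at (4, 10) partially overlaps it — only the 23.31 mm² overlap (of its 94.42 mm²) is removed, clipping the outline — 1 connected region. Overall, the cross-section is a single solid region. The nearest boundary edge runs (-7.48, 5.00)→(-6.36, 6.36); distance from the point to it = 0.55 mm. The point is inside the cross-section, 0.55 mm from the nearest boundary — within the 1.6 mm shell band (2 × 0.8).

shell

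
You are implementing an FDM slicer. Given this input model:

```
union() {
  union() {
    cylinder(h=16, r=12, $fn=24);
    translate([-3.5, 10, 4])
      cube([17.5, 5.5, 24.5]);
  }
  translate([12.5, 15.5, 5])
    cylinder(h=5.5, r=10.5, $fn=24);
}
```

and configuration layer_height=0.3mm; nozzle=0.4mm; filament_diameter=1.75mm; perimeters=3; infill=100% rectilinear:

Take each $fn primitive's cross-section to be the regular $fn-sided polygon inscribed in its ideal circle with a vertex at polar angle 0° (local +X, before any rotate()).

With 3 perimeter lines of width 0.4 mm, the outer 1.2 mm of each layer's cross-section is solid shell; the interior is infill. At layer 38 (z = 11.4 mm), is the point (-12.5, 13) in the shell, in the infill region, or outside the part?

At z = 11.4 mm: the r=12 cylinder contributes a regular 24-gon of circumradius 12; the 17.5×5.5 cube at (-3.5, 10) contributes its full rectangle; Combining (union): the regions partially overlap (shared area 14.72 mm²), so overlapping operands fuse into one piece — 1 connected region; the cylinder at (12.5, 15.5) is not intersected at this z (z outside [5, 10.5]); Taking the union: only the result so far is present, so the union is just that shape — 1 connected region. Overall, the cross-section is a single solid region. The nearest boundary edge runs (-10.39, 6.00)→(-8.49, 8.49); distance from the point to it = 6.04 mm. The point is not inside any of the regions above, so it lies outside the cross-section (6.04 mm from the nearest boundary).

outside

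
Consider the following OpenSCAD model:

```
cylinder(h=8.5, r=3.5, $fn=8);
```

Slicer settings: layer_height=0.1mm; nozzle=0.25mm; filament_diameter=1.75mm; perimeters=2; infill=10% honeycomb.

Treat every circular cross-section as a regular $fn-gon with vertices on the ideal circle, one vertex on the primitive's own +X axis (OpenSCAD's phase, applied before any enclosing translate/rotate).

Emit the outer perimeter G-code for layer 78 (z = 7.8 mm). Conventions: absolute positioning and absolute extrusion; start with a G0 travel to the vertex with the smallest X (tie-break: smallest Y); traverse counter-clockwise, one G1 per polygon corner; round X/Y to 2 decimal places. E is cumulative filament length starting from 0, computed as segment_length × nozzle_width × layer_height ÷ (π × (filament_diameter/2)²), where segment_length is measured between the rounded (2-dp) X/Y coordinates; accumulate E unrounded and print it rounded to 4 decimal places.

G0 X-3.50 Y0.00 Z7.80
G1 X-2.47 Y-2.47 E0.0278
G1 X0.00 Y-3.50 E0.0556
G1 X2.47 Y-2.47 E0.0834
G1 X3.50 Y0.00 E0.1113
G1 X2.47 Y2.47 E0.1391
G1 X0.00 Y3.50 E0.1669
G1 X-2.47 Y2.47 E0.1947
G1 X-3.50 Y0.00 E0.2225

At z = 7.8 mm: the r=3.5 cylinder contributes a regular 8-gon of circumradius 3.5. The outline is a single polygon with 8 vertices. Extrusion per mm of travel: 0.25 × 0.1 / (π × 0.875²) = 0.010394. Accumulating E over each segment gives final E = 0.2225.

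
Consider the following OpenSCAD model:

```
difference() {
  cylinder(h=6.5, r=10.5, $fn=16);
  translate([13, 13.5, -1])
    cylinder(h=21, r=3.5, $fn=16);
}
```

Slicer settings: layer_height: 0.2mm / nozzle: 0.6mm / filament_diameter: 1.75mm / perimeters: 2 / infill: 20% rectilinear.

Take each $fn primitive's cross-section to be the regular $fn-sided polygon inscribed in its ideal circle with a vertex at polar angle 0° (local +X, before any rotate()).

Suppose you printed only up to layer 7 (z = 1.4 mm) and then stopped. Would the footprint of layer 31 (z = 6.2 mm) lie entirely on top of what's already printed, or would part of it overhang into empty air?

Compare the two slices. At z = 1.4: the r=10.5 cylinder contributes a regular 16-gon of circumradius 10.5 (area = (16/2)·10.500²·sin(360°/16) = 337.53 mm²); the r=3.5 cylinder at (13, 13.5) contributes a regular 16-gon of circumradius 3.5 (area = (16/2)·3.500²·sin(360°/16) = 37.50 mm²); Subtracting the remaining from the first: starting from the r=10.5 cylinder (337.53 mm²), the r=3.5 cylinder at (13, 13.5) misses the remaining region (no effect) — area = 337.53 mm². At z = 6.2: the cylinder: section is a regular 16-gon, circumradius r=10.5 (area = (16/2)·10.500²·sin(360°/16) = 337.53 mm²); the cylinder at (13, 13.5): section is a regular 16-gon, circumradius r=3.5 (area = (16/2)·3.500²·sin(360°/16) = 37.50 mm²); Subtracting the remaining from the first: starting from the r=10.5 cylinder (337.53 mm²), the r=3.5 cylinder at (13, 13.5) misses the remaining region (no effect) — area = 337.53 mm². Checking containment: the cross-section at z = 6.2 is a subset of the cross-section at z = 1.4.

entirely on top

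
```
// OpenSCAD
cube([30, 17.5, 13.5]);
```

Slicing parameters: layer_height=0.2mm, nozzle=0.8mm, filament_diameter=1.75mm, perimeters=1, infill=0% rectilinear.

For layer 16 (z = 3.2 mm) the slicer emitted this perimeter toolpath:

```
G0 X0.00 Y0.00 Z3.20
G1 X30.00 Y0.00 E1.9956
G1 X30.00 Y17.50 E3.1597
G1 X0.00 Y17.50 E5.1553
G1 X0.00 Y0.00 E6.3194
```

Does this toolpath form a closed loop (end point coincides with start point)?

Start point (G0): (0.00, 0.00). End point (last G1): the path returns to the start — closed.

yes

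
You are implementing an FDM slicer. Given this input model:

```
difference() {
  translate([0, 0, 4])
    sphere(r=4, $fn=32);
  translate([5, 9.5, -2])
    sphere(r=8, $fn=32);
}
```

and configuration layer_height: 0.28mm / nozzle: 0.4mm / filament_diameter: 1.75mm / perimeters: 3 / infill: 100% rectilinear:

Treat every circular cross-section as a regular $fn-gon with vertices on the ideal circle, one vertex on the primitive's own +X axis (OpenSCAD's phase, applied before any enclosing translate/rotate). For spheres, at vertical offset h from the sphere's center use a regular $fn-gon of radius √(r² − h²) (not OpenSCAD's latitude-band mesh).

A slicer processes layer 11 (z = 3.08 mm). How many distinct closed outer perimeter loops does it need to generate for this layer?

At z = 3.08 mm: the r=4 sphere contributes a regular 32-gon of circumradius √(4²−0.92²) = 3.893; the r=8 sphere at (5, 9.5) slices to a regular 32-gon of circumradius 6.180 (√(r²−h²) with h=5.08 from center); Taking the first minus the rest: starting from the r=4 sphere, the r=8 sphere at (5, 9.5) misses the remaining region (no effect) — 1 connected region. The result has 1 disconnected region.

1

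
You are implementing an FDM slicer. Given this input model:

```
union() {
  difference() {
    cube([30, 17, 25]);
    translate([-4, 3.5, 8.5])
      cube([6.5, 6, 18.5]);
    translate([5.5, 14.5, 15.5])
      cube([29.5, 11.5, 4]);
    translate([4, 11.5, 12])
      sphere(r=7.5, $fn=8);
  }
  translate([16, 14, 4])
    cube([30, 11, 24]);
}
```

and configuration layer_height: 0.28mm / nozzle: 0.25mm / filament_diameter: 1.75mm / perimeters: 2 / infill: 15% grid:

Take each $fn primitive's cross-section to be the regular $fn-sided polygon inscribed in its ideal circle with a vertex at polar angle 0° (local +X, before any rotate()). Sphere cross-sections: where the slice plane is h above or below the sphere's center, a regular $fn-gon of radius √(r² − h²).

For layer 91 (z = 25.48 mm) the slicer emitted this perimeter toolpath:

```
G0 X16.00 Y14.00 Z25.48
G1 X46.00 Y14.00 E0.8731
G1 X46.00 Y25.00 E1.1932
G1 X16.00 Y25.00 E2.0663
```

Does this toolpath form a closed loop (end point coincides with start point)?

Start point (G0): (16.00, 14.00). End point (last G1): the path does not return to the start — open.

no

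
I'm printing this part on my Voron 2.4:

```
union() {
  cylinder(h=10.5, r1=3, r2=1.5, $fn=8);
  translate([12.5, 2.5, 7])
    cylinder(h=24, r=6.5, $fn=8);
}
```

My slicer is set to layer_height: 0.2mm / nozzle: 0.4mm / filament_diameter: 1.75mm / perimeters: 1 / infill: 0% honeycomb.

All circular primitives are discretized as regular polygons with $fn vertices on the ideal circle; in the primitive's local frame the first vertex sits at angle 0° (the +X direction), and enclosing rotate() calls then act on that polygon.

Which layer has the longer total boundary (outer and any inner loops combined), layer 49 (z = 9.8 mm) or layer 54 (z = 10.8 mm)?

layer 49 (z = 9.8 mm)

Layer 49 (z = 9.8): the cone (r1=3→r2=1.5) has section circumradius 1.600 here — a regular 8-gon (perimeter = 2·8·1.600·sin(180°/8) = 9.80 mm); the r=6.5 cylinder at (12.5, 2.5) gives a regular 8-gon of circumradius 6.5 (constant along its height) (perimeter = 2·8·6.500·sin(180°/8) = 39.80 mm); Merging all regions: the 2 present regions are separate (no shared area or edge), so areas and boundary lengths simply add and each stays a separate island — boundary = 49.60 mm. So its perimeter = 49.60 mm. Layer 54 (z = 10.8): the cone does not reach this height (z outside [0, 10.5]); the cylinder at (12.5, 2.5): section is a regular 8-gon, circumradius r=6.5 (perimeter = 2·8·6.500·sin(180°/8) = 39.80 mm); Combining (union): only the r=6.5 cylinder at (12.5, 2.5) is present, so the union is just that shape — boundary = 39.80 mm. So its perimeter = 39.80 mm. Layer 49 is larger (49.60 vs 39.80 mm).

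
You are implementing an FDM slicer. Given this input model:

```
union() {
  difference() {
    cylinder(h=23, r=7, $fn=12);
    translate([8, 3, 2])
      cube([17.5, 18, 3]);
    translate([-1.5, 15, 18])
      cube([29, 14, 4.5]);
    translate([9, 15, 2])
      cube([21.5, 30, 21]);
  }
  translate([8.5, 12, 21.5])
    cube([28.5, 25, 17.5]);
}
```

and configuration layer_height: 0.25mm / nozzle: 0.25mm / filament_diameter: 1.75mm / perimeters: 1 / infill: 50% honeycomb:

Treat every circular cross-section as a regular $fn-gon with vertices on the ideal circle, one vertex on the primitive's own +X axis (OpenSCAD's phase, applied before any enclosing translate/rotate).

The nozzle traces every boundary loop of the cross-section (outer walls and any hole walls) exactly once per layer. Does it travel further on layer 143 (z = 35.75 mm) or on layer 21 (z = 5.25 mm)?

Layer 143 (z = 35.75): the cylinder does not reach this height (z outside [0, 23]); the cube at (8, 3) is not intersected at this z (z outside [2, 5]); the cube at (-1.5, 15) does not reach this height (z outside [18, 22.5]); the cube at (9, 15) is not intersected at this z (z outside [2, 23]); Taking the first minus the rest: the first operand is absent here, so nothing remains; the 28.5×25 cube at (8.5, 12) contributes its full rectangle (perimeter 107.00 mm); Merging all regions: only the 28.5×25 cube at (8.5, 12) is present, so the union is just that shape — boundary = 107.00 mm. So its perimeter = 107.00 mm. Layer 21 (z = 5.25): the r=7 cylinder contributes a regular 12-gon of circumradius 7 (perimeter = 2·12·7.000·sin(180°/12) = 43.48 mm); the cube at (8, 3) is absent (z outside [2, 5]); the cube at (-1.5, 15) does not reach this height (z outside [18, 22.5]); the cube at (9, 15) is present — its section is the full 21.5×30 rectangle (perimeter 103.00 mm); Subtracting the remaining from the first: starting from the r=7 cylinder, the 21.5×30 cube at (9, 15) misses the remaining region (no effect) — boundary = 43.48 mm; the cube at (8.5, 12) does not reach this height (z outside [21.5, 39]); Taking the union: only that combined region is present, so the union is just that shape — boundary = 43.48 mm. So its perimeter = 43.48 mm. Layer 143 is larger (107.00 vs 43.48 mm).

layer 143 (z = 35.75 mm)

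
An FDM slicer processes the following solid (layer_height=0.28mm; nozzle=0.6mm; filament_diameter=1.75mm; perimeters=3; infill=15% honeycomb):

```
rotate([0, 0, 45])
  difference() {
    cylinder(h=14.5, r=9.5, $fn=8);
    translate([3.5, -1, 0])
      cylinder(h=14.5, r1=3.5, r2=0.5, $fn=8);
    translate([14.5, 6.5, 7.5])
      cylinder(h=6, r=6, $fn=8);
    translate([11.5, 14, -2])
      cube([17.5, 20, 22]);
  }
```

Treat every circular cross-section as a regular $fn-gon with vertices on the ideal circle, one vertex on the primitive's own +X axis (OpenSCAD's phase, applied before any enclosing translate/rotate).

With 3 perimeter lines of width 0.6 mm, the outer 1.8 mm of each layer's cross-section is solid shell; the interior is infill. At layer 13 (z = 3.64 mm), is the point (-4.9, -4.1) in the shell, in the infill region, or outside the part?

infill

At z = 3.64 mm: the cylinder: section is a regular 8-gon, circumradius r=9.5; the cone at (3.5, -1) contributes a regular 8-gon of circumradius 2.747 (interpolated between r1=3.5 and r2=0.5 at t=0.251); the cylinder at (14.5, 6.5) is not intersected at this z (z outside [7.5, 13.5]); the cube at (11.5, 14) (footprint 17.5×20) is included at this height; After the difference (first − rest): starting from the r=9.5 cylinder, the cone at (3.5, -1) lies wholly inside it (removes its full 21.34 mm² and its 16.82 mm outline becomes a hole wall); the 17.5×20 cube at (11.5, 14) misses the remaining region (no effect) — 1 connected region with 1 hole; (rotated 45° about Z; rotation is an isometry so areas/perimeters/island counts are preserved). Overall, the cross-section is one region with 1 hole. Undo the 45° rotation: the query point maps to (-6.364, 0.566) in the un-rotated model frame. The nearest boundary edge runs (-9.50, 0.00)→(-6.72, 6.72); distance from the point to it = 2.68 mm. The point is inside the cross-section and 2.68 mm from the nearest boundary — more than the 1.8 mm shell width (3 × 0.6), so it's in the infill interior.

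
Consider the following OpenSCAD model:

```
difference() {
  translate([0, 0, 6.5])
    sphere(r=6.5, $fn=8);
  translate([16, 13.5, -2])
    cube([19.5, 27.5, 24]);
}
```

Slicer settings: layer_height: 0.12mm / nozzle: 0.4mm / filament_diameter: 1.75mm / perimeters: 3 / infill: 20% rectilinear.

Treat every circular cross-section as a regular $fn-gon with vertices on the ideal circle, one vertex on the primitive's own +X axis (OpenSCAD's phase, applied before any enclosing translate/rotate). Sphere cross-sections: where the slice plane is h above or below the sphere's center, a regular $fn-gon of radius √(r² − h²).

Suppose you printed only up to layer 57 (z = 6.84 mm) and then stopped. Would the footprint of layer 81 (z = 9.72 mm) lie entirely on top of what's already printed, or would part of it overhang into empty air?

Compare the two slices. At z = 6.84: the r=6.5 sphere slices to a regular 8-gon of circumradius 6.491 (√(r²−h²) with h=0.34 from center) (area = (8/2)·6.491²·sin(360°/8) = 119.17 mm²); the cube at (16, 13.5) is present — its section is the full 19.5×27.5 rectangle (area 536.25 mm²); After the difference (first − rest): starting from the r=6.5 sphere (119.17 mm²), the 19.5×27.5 cube at (16, 13.5) misses the remaining region (no effect) — area = 119.17 mm². At z = 9.72: the r=6.5 sphere contributes a regular 8-gon of circumradius √(6.5²−3.22²) = 5.646 (area = (8/2)·5.646²·sin(360°/8) = 90.17 mm²); the 19.5×27.5 cube at (16, 13.5) contributes its full rectangle (area 536.25 mm²); Taking the first minus the rest: starting from the r=6.5 sphere (90.17 mm²), the 19.5×27.5 cube at (16, 13.5) misses the remaining region (no effect) — area = 90.17 mm². Checking containment: the cross-section at z = 9.72 is a subset of the cross-section at z = 6.84.

entirely on top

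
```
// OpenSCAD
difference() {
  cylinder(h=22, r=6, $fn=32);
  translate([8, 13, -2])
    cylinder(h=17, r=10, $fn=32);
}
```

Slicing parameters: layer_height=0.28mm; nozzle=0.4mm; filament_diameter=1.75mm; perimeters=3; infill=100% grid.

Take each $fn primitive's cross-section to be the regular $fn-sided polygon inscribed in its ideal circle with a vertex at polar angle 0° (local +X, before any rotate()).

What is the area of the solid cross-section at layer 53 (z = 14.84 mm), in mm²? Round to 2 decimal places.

110.32 mm²

At z = 14.84 mm: the cylinder: section is a regular 32-gon, circumradius r=6 (area = (32/2)·6.000²·sin(360°/32) = 112.37 mm²); the r=10 cylinder at (8, 13) contributes a regular 32-gon of circumradius 10 (area = (32/2)·10.000²·sin(360°/32) = 312.14 mm²); Taking the first minus the rest: starting from the r=6 cylinder (112.37 mm²), the r=10 cylinder at (8, 13) partially overlaps it — only the 2.05 mm² overlap (of its 312.14 mm²) is removed, clipping the outline — area = 110.32 mm². Overall, the cross-section is a single solid region. Net area = 110.32 mm².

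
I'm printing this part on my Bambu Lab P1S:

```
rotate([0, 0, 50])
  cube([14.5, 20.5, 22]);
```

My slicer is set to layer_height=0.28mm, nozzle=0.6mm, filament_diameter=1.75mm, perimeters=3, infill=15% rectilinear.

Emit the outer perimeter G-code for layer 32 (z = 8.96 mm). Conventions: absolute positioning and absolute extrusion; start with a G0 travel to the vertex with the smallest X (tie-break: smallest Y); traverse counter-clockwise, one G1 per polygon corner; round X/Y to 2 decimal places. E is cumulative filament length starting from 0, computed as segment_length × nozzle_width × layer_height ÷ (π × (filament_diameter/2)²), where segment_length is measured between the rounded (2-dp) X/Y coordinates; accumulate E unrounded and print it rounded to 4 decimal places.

At z = 8.96 mm: the cube is present — its section is the full 14.5×20.5 rectangle; (rotated 50° about Z; rotation is an isometry so areas/perimeters/island counts are preserved). The outline is a single polygon with 4 vertices. Extrusion per mm of travel: 0.6 × 0.28 / (π × 0.875²) = 0.069846. Accumulating E over each segment gives final E = 4.8883.

G0 X-15.70 Y13.18 Z8.96
G1 X0.00 Y0.00 E1.4318
G1 X9.32 Y11.11 E2.4446
G1 X-6.38 Y24.28 E3.8760
G1 X-15.70 Y13.18 E4.8883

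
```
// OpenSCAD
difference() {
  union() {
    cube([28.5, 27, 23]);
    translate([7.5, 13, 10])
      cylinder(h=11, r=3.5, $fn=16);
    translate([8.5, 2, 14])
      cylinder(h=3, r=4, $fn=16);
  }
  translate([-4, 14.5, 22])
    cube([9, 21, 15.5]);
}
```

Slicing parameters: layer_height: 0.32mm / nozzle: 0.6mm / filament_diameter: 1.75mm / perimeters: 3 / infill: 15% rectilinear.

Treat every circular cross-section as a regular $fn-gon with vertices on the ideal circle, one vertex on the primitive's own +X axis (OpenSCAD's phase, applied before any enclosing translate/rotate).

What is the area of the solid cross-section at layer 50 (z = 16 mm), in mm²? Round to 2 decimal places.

778.89 mm²

At z = 16 mm: the 28.5×27 cube contributes its full rectangle (area 769.50 mm²); the r=3.5 cylinder at (7.5, 13) gives a regular 16-gon of circumradius 3.5 (constant along its height) (area = (16/2)·3.500²·sin(360°/16) = 37.50 mm²); the cylinder at (8.5, 2): section is a regular 16-gon, circumradius r=4 (area = (16/2)·4.000²·sin(360°/16) = 48.98 mm²); Merging all regions: the regions partially overlap — summed areas 855.99 mm² minus the doubly-counted overlap 77.10 mm² gives 778.89 mm² — area = 778.89 mm²; the cube at (-4, 14.5) is not intersected at this z (z outside [22, 37.5]); Taking the first minus the rest: none of the subtracted shapes is present at this height, so the result so far is unchanged — area = 778.89 mm². Overall, the cross-section is a single solid region. Net area = 778.89 mm².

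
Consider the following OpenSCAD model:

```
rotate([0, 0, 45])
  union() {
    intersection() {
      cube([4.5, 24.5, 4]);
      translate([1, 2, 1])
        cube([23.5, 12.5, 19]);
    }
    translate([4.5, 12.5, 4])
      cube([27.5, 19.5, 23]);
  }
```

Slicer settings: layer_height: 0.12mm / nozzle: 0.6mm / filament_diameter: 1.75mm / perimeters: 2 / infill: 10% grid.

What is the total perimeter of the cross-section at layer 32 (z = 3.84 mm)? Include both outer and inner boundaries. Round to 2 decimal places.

32.00 mm

At z = 3.84 mm: the cube (footprint 4.5×24.5) is included at this height (perimeter 58.00 mm); the 23.5×12.5 cube at (1, 2) contributes its full rectangle (perimeter 72.00 mm); Keeping only the common overlap: the 23.5×12.5 cube at (1, 2) partially overlaps the 4.5×24.5 cube; clipping to the common part keeps 43.75 mm² — boundary = 32.00 mm; the cube at (4.5, 12.5) is absent (z outside [4, 27]); Taking the union: only the result so far is present, so the union is just that shape — boundary = 32.00 mm; (rotated 45° about Z; rotation is an isometry so areas/perimeters/island counts are preserved). Overall, the cross-section is a single solid region. Total boundary length (outer) = 32.00 mm.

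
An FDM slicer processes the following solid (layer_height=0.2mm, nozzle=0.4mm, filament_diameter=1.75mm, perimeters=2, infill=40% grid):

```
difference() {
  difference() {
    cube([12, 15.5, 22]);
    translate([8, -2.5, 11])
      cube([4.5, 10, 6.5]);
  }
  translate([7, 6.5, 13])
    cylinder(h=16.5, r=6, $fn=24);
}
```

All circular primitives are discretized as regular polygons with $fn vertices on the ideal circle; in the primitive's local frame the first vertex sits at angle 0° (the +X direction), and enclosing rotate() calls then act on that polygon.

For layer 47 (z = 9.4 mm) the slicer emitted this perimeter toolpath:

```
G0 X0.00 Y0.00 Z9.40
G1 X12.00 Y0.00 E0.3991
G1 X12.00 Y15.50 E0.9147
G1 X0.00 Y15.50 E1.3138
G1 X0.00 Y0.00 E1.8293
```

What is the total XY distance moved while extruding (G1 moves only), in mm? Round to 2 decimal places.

Sum the Euclidean lengths of each G1 segment: total = 55.00 mm.

55.00 mm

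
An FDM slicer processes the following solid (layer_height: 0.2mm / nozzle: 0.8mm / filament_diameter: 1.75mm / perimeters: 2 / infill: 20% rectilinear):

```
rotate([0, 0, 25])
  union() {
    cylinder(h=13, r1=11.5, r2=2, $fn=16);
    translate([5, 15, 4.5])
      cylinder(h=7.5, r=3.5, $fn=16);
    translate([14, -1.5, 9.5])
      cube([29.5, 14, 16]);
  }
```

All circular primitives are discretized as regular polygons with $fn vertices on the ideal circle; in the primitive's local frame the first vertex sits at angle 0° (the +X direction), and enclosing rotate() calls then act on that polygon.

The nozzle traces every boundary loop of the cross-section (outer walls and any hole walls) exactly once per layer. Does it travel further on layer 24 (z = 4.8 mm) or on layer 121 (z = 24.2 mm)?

layer 121 (z = 24.2 mm)

Layer 24 (z = 4.8): the cone: at t=0.369 of its height the radius interpolates to r₁+(r₂−r₁)t = 7.992, giving a regular 16-gon of that circumradius (perimeter = 2·16·7.992·sin(180°/16) = 49.90 mm); the cylinder at (5, 15): section is a regular 16-gon, circumradius r=3.5 (perimeter = 2·16·3.500·sin(180°/16) = 21.85 mm); the cube at (14, -1.5) is not intersected at this z (z outside [9.5, 25.5]); Merging all regions: the 2 present regions are separate (no shared area or edge), so areas and boundary lengths simply add and each stays a separate island — boundary = 71.75 mm; (whole slice rotated 25° about Z — lengths, areas and connectivity unchanged). So its perimeter = 71.75 mm. Layer 121 (z = 24.2): the cone does not reach this height (z outside [0, 13]); the cylinder at (5, 15) is not intersected at this z (z outside [4.5, 12]); the cube at (14, -1.5) (footprint 29.5×14) is included at this height (perimeter 87.00 mm); Merging all regions: only the 29.5×14 cube at (14, -1.5) is present, so the union is just that shape — boundary = 87.00 mm; (whole slice rotated 25° about Z — lengths, areas and connectivity unchanged). So its perimeter = 87.00 mm. Layer 121 is larger (87.00 vs 71.75 mm).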